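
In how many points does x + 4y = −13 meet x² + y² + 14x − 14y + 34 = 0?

0

Centre (−7, 7), r² = 64. Distance² from centre to line = (34)²/17 = 68.
Since d² > r², the line lies outside the circle.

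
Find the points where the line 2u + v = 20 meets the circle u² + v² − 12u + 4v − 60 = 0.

(6, 8) and (14, −8)

Express v = −2u + 20 and substitute into the circle:
5u² − 100u + 420 = 0  ⟹  u² − 20u + 84 = 0
u = 14 or u = 6, giving (14, −8) and (6, 8).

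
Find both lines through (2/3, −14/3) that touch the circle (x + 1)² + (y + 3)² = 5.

A line y − (−14/3) = m(x − (2/3)) is tangent when its distance from (−1, −3) is √5:
(−5/3m − (5/3))² = 5(m² + 1)
2m² − 5m + 2 = 0, so m = 1/2 or m = 2.
With m = 1/2: x − 2y = 10. With m = 2: 2x − y = 6.

x − 2y = 10 and 2x − y = 6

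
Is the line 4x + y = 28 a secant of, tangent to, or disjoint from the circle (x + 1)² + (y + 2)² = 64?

disjoint

Centre (−1, −2), r² = 64. Distance² from centre to line = (−34)²/17 = 68.
Since d² > r², the line lies outside the circle.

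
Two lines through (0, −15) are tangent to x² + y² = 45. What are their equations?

Let a tangent through (0, −15) have slope m. Its distance from (0, 0) must equal 3√5:
[m·(0) − (15)]² = 45(m² + 1)
m² − 4 = 0, so m = −2 or m = 2.
With m = −2: 2x + y = −15. With m = 2: 2x − y = 15.

2x + y = −15 and 2x − y = 15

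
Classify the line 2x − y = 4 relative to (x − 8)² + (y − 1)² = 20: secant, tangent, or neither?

d² = (2·8 − 1·1 − (4))²/5 = 121/5; r² = 20.
Since d² > r², the line lies outside the circle.

neither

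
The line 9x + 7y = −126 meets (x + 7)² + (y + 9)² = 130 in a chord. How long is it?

2√130

Express y = (−126 − 9x)/7 and substitute into the circle:
130x² + 1820x = 0  ⟹  x² + 14x = 0
x = 0 or x = −14, giving (0, −18) and (−14, 0).
Chord length = distance between (0, −18) and (−14, 0) = √520 = 2√130.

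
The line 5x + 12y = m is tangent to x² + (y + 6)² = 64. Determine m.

m = −176 or m = 32

For a tangent, require d(centre, line) = r = 8.
|5·0 + 12·(−6) − m| / √169 = 8
|m − (−72)| = 8·13, so m = 32 or m = −176.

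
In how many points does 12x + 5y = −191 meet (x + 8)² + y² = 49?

0

Centre (−8, 0), r² = 49. Distance² from centre to line = (95)²/169 = 9025/169.
Since d² > r², the line lies outside the circle.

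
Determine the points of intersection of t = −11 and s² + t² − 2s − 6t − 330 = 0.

Substitute t = −11:
s² − 2s − 143 = 0
s = 13 or s = −11, giving (13, −11) and (−11, −11).

(−11, −11) and (13, −11)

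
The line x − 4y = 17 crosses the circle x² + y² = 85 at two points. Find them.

From the line, y = (−17 + x)/4. Substituting:
17x² − 34x − 1071 = 0  ⟹  x² − 2x − 63 = 0
x = 9 or x = −7, giving (9, −2) and (−7, −6).

(−7, −6) and (9, −2)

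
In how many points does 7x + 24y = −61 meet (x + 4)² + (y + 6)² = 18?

0

d² = (7·(−4) + 24·(−6) − (−61))²/625 = 12321/625; r² = 18.
Since d² > r², the line lies outside the circle.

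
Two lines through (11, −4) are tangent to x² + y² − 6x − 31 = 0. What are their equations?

x − 3y = 23 and 3x + y = 29

Let a tangent through (11, −4) have slope m. Its distance from (3, 0) must equal 2√10:
[m·(−8) − (4)]² = 40(m² + 1)
3m² + 8m − 3 = 0, so m = 1/3 or m = −3.
Through (11, −4) these give x − 3y = 23 and 3x + y = 29.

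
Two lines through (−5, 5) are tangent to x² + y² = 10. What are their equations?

3x + y = −10 and x + 3y = 10

Write the tangent as mx − y + (5 − m·(−5)) = 0 and set its distance from the centre to √10:
(5m − (−5))² = 10(m² + 1)
3m² + 10m + 3 = 0, so m = −3 or m = −1/3.
With m = −3: 3x + y = −10. With m = −1/3: x + 3y = 10.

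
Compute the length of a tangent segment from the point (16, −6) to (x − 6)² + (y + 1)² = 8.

3√13

With centre O = (6, −1), |OP|² = 125 and r² = 8.
By the tangent–radius right angle, tangent length = √(|PO|² − r²) = √117 = 3√13.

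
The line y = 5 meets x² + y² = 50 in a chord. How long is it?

Substitute y = 5:
x² − 25 = 0
x = 5 or x = −5, giving (5, 5) and (−5, 5).
Chord length = distance between (5, 5) and (−5, 5) = √100 = 10.

10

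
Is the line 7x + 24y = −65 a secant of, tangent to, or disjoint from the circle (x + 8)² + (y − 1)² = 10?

secant

Substituting the line into the circle gives 625x² + 10462x + 39025 = 0.
Δ = 109453444 − 97562500 = 11890944.
Two real roots: the line is a secant.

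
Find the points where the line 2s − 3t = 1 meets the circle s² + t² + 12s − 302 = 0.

Express t = (−1 + 2s)/3 and substitute into the circle:
13s² + 104s − 2717 = 0  ⟹  s² + 8s − 209 = 0
s = 11 or s = −19, giving (11, 7) and (−19, −13).

(−19, −13) and (11, 7)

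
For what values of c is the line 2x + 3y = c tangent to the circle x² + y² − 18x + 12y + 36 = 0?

c = ±9√13

The line touches the circle iff its distance from (9, −6) is 9:
|2·9 + 3·(−6) − c| / √13 = 9
|c| = 9√13.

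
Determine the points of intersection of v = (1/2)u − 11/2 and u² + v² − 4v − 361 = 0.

(−13, −12) and (19, 4)

Express v = (−11 + u)/2 and substitute into the circle:
5u² − 30u − 1235 = 0  ⟹  u² − 6u − 247 = 0
u = 19 or u = −13, giving (19, 4) and (−13, −12).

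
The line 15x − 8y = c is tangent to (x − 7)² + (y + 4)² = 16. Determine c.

Tangency holds when the distance from the centre (7, −4) to the line equals the radius 4:
|15·7 − 8·(−4) − c| / √289 = 4
|c − (137)| = 4·17, so c = 205 or c = 69.

c = 69 or c = 205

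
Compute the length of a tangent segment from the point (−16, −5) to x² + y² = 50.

The centre is (0, 0) and r = 5√2. The square of the distance from P to the centre is 256 + 25 = 281.
The tangent meets the radius at right angles, so tangent² = |PO|² − r² = 281 − 50 = 231.

√231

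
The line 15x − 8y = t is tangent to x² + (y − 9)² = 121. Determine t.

Tangency holds when the distance from the centre (0, 9) to the line equals the radius 11:
|15·0 − 8·9 − t| / √289 = 11
|t − (−72)| = 11·17, so t = 115 or t = −259.

t = −259 or t = 115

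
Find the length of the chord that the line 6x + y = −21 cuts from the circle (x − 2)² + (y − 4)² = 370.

Centre (2, 4), r² = 370. Perpendicular distance d from centre to line = |37| / √37 = 37/√37.
Chord = 2√(r² − d²) = 2·√(333) = 6√37.

6√37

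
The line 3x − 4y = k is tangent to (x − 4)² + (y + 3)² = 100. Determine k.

k = −26 or k = 74

Tangency holds when the distance from the centre (4, −3) to the line equals the radius 10:
|3·4 − 4·(−3) − k| / √25 = 10
|k − (24)| = 10·5, so k = 74 or k = −26.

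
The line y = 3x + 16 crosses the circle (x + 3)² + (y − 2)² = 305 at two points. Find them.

Express y = 3x + 16 and substitute into the circle:
10x² + 90x − 100 = 0  ⟹  x² + 9x − 10 = 0
x = 1 or x = −10, giving (1, 19) and (−10, −14).

(−10, −14) and (1, 19)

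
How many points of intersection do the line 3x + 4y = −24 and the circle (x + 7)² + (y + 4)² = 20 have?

Centre (−7, −4), r² = 20. Distance² from centre to line = (−13)²/25 = 169/25.
Since d² < r², the line cuts the circle twice.

2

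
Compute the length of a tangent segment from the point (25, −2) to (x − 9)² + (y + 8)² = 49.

9√3

Centre (9, −8), r² = 49. |PO|² = (16)² + (6)² = 292.
The tangent meets the radius at right angles, so tangent² = |PO|² − r² = 292 − 49 = 243.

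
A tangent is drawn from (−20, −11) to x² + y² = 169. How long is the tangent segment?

The centre is (0, 0) and r = 13. The square of the distance from P to the centre is 400 + 121 = 521.
By the tangent–radius right angle, tangent length = √(|PO|² − r²) = √352 = 4√22.

4√22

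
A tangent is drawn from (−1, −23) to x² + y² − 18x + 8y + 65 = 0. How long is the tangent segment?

Centre (9, −4), r² = 32. |PO|² = (−10)² + (−19)² = 461.
The tangent meets the radius at right angles, so tangent² = |PO|² − r² = 461 − 32 = 429.

√429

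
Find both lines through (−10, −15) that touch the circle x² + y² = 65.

4x − 7y = 65 and 8x − y = −65

Write the tangent as mx − y + (−15 − m·(−10)) = 0 and set its distance from the centre to √65:
(10m − (15))² = 65(m² + 1)
7m² − 60m + 32 = 0, so m = 4/7 or m = 8.
Through (−10, −15) these give 4x − 7y = 65 and 8x − y = −65.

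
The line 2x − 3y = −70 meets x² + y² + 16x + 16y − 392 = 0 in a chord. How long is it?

4√13

From the line, y = (70 + 2x)/3. Substituting:
13x² + 520x + 4732 = 0  ⟹  x² + 40x + 364 = 0
x = −14 or x = −26, giving (−14, 14) and (−26, 6).
Chord length = distance between (−14, 14) and (−26, 6) = √208 = 4√13.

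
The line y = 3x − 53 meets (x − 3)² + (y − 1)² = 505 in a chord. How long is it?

11√10

Substitute y = 3x − 53:
10x² − 330x + 2420 = 0  ⟹  x² − 33x + 242 = 0
x = 22 or x = 11, giving (22, 13) and (11, −20).
Chord length = distance between (22, 13) and (11, −20) = √1210 = 11√10.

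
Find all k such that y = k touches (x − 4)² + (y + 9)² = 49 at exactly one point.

For a tangent, require d(centre, line) = r = 7.
|0·4 + 1·(−9) − k| / √1 = 7
|k − (−9)| = 7, so k = −2 or k = −16.

k = −16 or k = −2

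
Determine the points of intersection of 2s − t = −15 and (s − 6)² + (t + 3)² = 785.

(−17, −19) and (5, 25)

Express t = 2s + 15 and substitute into the circle:
5s² + 60s − 425 = 0  ⟹  s² + 12s − 85 = 0
s = 5 or s = −17, giving (5, 25) and (−17, −19).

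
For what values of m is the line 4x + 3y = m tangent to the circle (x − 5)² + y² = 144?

m = −40 or m = 80

Tangency holds when the distance from the centre (5, 0) to the line equals the radius 12:
|4·5 + 3·0 − m| / √25 = 12
|m − (20)| = 12·5, so m = 80 or m = −40.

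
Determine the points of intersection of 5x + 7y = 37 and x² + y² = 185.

(−8, 11) and (13, −4)

Express y = (37 − 5x)/7 and substitute into the circle:
74x² − 370x − 7696 = 0  ⟹  x² − 5x − 104 = 0
x = 13 or x = −8, giving (13, −4) and (−8, 11).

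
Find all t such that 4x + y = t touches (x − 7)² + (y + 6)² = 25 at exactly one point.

t = 22 ± 5√17

The line touches the circle iff its distance from (7, −6) is 5:
|4·7 + 1·(−6) − t| / √17 = 5
|t − (22)| = 5√17.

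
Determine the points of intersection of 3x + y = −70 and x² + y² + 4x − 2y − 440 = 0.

Substitute y = −3x − 70:
10x² + 430x + 4600 = 0  ⟹  x² + 43x + 460 = 0
x = −20 or x = −23, giving (−20, −10) and (−23, −1).

(−23, −1) and (−20, −10)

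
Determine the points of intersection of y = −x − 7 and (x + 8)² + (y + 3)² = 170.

(−15, 8) and (3, −10)

Substitute y = −x − 7:
2x² + 24x − 90 = 0  ⟹  x² + 12x − 45 = 0
x = 3 or x = −15, giving (3, −10) and (−15, 8).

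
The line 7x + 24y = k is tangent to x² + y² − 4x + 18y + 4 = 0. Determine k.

For a tangent, require d(centre, line) = r = 9.
|7·2 + 24·(−9) − k| / √625 = 9
|k − (−202)| = 9·25, so k = 23 or k = −427.

k = −427 or k = 23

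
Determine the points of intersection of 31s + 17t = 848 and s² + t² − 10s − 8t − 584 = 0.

(12, 28) and (29, −3)

Substitute t = (848 − 31s)/17:
1250s² − 51250s + 435000 = 0  ⟹  s² − 41s + 348 = 0
s = 29 or s = 12, giving (29, −3) and (12, 28).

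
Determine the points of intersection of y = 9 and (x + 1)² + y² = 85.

(−3, 9) and (1, 9)

Express y = 9 and substitute into the circle:
x² + 2x − 3 = 0
x = 1 or x = −3, giving (1, 9) and (−3, 9).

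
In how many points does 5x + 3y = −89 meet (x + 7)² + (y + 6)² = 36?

0

Substituting the line into the circle gives 34x² + 836x + 5158 = 0.
Discriminant = (836)² − 4·34·(5158) = −2592 < 0.
No real roots: the line does not meet the circle.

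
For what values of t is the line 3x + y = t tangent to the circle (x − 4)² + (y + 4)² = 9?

t = 8 ± 3√10

For a tangent, require d(centre, line) = r = 3.
|3·4 + 1·(−4) − t| / √10 = 3
|t − (8)| = 3√10.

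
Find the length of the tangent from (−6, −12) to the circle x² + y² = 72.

6√3

The centre is (0, 0) and r = 6√2. The square of the distance from P to the centre is 36 + 144 = 180.
Power of the point: PT² = |PO|² − r² = 108, so PT = 6√3.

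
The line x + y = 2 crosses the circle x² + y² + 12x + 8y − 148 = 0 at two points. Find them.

From the line, y = −x + 2. Substituting:
2x² − 128 = 0  ⟹  x² − 64 = 0
x = 8 or x = −8, giving (8, −6) and (−8, 10).

(−8, 10) and (8, −6)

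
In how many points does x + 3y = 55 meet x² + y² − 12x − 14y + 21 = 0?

Centre (6, 7), r² = 64. Distance² from centre to line = (−28)²/10 = 392/5.
Since d² > r², the line lies outside the circle.

0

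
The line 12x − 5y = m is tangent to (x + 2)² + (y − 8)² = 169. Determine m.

Tangency holds when the distance from the centre (−2, 8) to the line equals the radius 13:
|12·(−2) − 5·8 − m| / √169 = 13
|m − (−64)| = 13·13, so m = 105 or m = −233.

m = −233 or m = 105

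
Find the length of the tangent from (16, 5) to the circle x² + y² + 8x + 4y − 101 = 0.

2√82

With centre O = (−4, −2), |OP|² = 449 and r² = 121.
Power of the point: PT² = |PO|² − r² = 328, so PT = 2√82.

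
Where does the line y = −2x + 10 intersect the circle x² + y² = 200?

Substitute y = −2x + 10:
5x² − 40x − 100 = 0  ⟹  x² − 8x − 20 = 0
x = 10 or x = −2, giving (10, −10) and (−2, 14).

(−2, 14) and (10, −10)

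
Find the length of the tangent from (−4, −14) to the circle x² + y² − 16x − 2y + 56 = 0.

6√10

Centre (8, 1), r² = 9. |PO|² = (−12)² + (−15)² = 369.
By the tangent–radius right angle, tangent length = √(|PO|² − r²) = √360 = 6√10.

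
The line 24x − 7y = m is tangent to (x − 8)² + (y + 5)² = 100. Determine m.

m = −23 or m = 477

The line touches the circle iff its distance from (8, −5) is 10:
|24·8 − 7·(−5) − m| / √625 = 10
|m − (227)| = 10·25, so m = 477 or m = −23.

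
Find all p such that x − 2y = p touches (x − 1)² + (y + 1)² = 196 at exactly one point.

p = 3 ± 14√5

Tangency holds when the distance from the centre (1, −1) to the line equals the radius 14:
|1·1 − 2·(−1) − p| / √5 = 14
|p − (3)| = 14√5.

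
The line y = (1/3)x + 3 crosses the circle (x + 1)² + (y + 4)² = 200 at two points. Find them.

Express y = (9 + x)/3 and substitute into the circle:
10x² + 60x − 1350 = 0  ⟹  x² + 6x − 135 = 0
x = 9 or x = −15, giving (9, 6) and (−15, −2).

(−15, −2) and (9, 6)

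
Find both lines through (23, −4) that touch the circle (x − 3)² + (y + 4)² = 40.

Write the tangent as mx − y + (−4 − m·(23)) = 0 and set its distance from the centre to 2√10:
[m·(−20) − (0)]² = 40(m² + 1)
9m² − 1 = 0, so m = −1/3 or m = 1/3.
With m = −1/3: x + 3y = 11. With m = 1/3: x − 3y = 35.

x + 3y = 11 and x − 3y = 35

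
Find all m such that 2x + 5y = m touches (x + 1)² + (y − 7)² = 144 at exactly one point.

For a tangent, require d(centre, line) = r = 12.
|2·(−1) + 5·7 − m| / √29 = 12
|m − (33)| = 12√29.

m = 33 ± 12√29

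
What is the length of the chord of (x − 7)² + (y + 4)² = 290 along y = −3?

From the line, y = −3. Substituting:
x² − 14x − 240 = 0
x = 24 or x = −10, giving (24, −3) and (−10, −3).
|(24, −3) − (−10, −3)| = √((34)² + (0)²) = 34.

34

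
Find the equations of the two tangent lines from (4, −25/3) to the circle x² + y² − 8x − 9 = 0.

4x − 3y = 41 and 4x + 3y = −9

A line y − (−25/3) = m(x − (4)) is tangent when its distance from (4, 0) is 5:
(0m − (25/3))² = 25(m² + 1)
9m² − 16 = 0, so m = 4/3 or m = −4/3.
Through (4, −25/3) these give 4x − 3y = 41 and 4x + 3y = −9.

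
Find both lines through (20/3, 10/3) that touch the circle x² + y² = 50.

x + y = 10 and 7x + y = 50

Let a tangent through (20/3, 10/3) have slope m. Its distance from (0, 0) must equal 5√2:
[m·(−20/3) − (−10/3)]² = 50(m² + 1)
m² + 8m + 7 = 0, so m = −1 or m = −7.
With m = −1: x + y = 10. With m = −7: 7x + y = 50.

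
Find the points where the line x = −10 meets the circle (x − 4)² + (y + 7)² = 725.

(−10, −30) and (−10, 16)

The line gives x = −10. Substituting into the circle:
y² + 14y − 480 = 0
y = 16 or y = −30, giving (−10, 16) and (−10, −30).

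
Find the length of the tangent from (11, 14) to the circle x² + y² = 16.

The centre is (0, 0) and r = 4. The square of the distance from P to the centre is 121 + 196 = 317.
By the tangent–radius right angle, tangent length = √(|PO|² − r²) = √301.

√301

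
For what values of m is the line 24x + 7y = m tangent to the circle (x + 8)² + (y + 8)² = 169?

The line touches the circle iff its distance from (−8, −8) is 13:
|24·(−8) + 7·(−8) − m| / √625 = 13
|m − (−248)| = 13·25, so m = 77 or m = −573.

m = −573 or m = 77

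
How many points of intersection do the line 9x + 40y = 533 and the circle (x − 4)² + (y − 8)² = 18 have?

Substituting the line into the circle gives 1681x² − 16634x + 42169 = 0.
Δ = 276689956 − 283544356 = −6854400.
No real roots: the line does not meet the circle.

0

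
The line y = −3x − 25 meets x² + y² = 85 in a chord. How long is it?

3√10

The distance from (0, 0) to the line is 25/√10, and r² = 85.
Chord = 2√(r² − d²) = 2·√(45/2) = 3√10.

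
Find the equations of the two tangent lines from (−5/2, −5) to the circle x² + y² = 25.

y = −5 and 4x + 3y = −25

Let a tangent through (−5/2, −5) have slope m. Its distance from (0, 0) must equal 5:
(5/2m − (5))² = 25(m² + 1)
3m² + 4m = 0, so m = 0 or m = −4/3.
With m = 0: y = −5. With m = −4/3: 4x + 3y = −25.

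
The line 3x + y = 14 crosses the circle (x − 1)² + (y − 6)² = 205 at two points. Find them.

Substitute y = −3x + 14:
10x² − 50x − 140 = 0  ⟹  x² − 5x − 14 = 0
x = 7 or x = −2, giving (7, −7) and (−2, 20).

(−2, 20) and (7, −7)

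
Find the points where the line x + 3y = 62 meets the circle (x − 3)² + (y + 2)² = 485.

(2, 20) and (17, 15)

Substitute y = (62 − x)/3:
10x² − 190x + 340 = 0  ⟹  x² − 19x + 34 = 0
x = 17 or x = 2, giving (17, 15) and (2, 20).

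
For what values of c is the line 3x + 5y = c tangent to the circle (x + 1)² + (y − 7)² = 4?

The line touches the circle iff its distance from (−1, 7) is 2:
|3·(−1) + 5·7 − c| / √34 = 2
|c − (32)| = 2√34.

c = 32 ± 2√34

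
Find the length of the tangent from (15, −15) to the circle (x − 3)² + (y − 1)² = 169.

√231

Centre (3, 1), r² = 169. |PO|² = (12)² + (−16)² = 400.
The tangent meets the radius at right angles, so tangent² = |PO|² − r² = 400 − 169 = 231.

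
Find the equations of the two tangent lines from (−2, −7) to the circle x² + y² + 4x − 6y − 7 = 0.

A line y − (−7) = m(x − (−2)) is tangent when its distance from (−2, 3) is 2√5:
(0m − (10))² = 20(m² + 1)
m² − 4 = 0, so m = 2 or m = −2.
With m = 2: 2x − y = 3. With m = −2: 2x + y = −11.

2x − y = 3 and 2x + y = −11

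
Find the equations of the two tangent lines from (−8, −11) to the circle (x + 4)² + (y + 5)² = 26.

5x + y = −51 and x − 5y = 47

Write the tangent as mx − y + (−11 − m·(−8)) = 0 and set its distance from the centre to √26:
[m·(4) − (6)]² = 26(m² + 1)
5m² + 24m − 5 = 0, so m = −5 or m = 1/5.
Through (−8, −11) these give 5x + y = −51 and x − 5y = 47.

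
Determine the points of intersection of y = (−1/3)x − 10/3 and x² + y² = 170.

(−13, 1) and (11, −7)

Express y = (−10 − x)/3 and substitute into the circle:
10x² + 20x − 1430 = 0  ⟹  x² + 2x − 143 = 0
x = 11 or x = −13, giving (11, −7) and (−13, 1).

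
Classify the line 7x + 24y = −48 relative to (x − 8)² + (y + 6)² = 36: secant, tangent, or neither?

secant

d² = (7·8 + 24·(−6) − (−48))²/625 = 64/25; r² = 36.
Since d² < r², the line cuts the circle twice.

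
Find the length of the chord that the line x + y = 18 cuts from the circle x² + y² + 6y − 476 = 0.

Centre (0, −3), r² = 485. Perpendicular distance d from centre to line = |−21| / √2 = 21/√2.
Chord = 2√(r² − d²) = 2·√(529/2) = 23√2.

23√2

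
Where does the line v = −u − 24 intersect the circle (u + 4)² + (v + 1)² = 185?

From the line, v = −u − 24. Substituting:
2u² + 54u + 360 = 0  ⟹  u² + 27u + 180 = 0
u = −12 or u = −15, giving (−12, −12) and (−15, −9).

(−15, −9) and (−12, −12)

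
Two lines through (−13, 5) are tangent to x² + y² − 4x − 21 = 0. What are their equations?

y = 5 and 3x + 4y = −19

Let a tangent through (−13, 5) have slope m. Its distance from (2, 0) must equal 5:
[m·(15) − (−5)]² = 25(m² + 1)
4m² + 3m = 0, so m = 0 or m = −3/4.
With m = 0: y = 5. With m = −3/4: 3x + 4y = −19.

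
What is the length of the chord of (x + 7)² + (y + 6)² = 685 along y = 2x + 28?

Centre (−7, −6), r² = 685. Perpendicular distance d from centre to line = |20| / √5 = 20/√5.
Half the chord is √(r² − d²) = √(605), so the full chord is 22√5.

22√5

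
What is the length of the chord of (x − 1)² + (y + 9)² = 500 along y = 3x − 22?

Centre (1, −9), r² = 500. Perpendicular distance d from centre to line = |−10| / √10 = 10/√10.
Chord = 2√(r² − d²) = 2·√(490) = 14√10.

14√10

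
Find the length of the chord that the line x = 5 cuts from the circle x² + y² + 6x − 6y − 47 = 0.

2

The line gives x = 5. Substituting into the circle:
y² − 6y + 8 = 0
y = 4 or y = 2, giving (5, 4) and (5, 2).
Chord length = distance between (5, 4) and (5, 2) = √4 = 2.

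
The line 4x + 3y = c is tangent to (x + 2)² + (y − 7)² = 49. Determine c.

Tangency holds when the distance from the centre (−2, 7) to the line equals the radius 7:
|4·(−2) + 3·7 − c| / √25 = 7
|c − (13)| = 7·5, so c = 48 or c = −22.

c = −22 or c = 48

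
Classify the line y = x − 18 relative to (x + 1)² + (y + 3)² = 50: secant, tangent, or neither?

neither

Centre (−1, −3), r² = 50. Distance² from centre to line = (−16)²/2 = 128.
Since d² > r², the line lies outside the circle.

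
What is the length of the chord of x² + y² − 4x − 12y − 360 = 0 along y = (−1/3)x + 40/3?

Centre (2, 6), r² = 400. Perpendicular distance d from centre to line = |−20| / √10 = 20/√10.
Half the chord is √(r² − d²) = √(360), so the full chord is 12√10.

12√10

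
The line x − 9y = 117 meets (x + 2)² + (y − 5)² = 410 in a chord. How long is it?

From the line, y = (−117 + x)/9. Substituting:
82x² − 6642 = 0  ⟹  x² − 81 = 0
x = 9 or x = −9, giving (9, −12) and (−9, −14).
Chord length = distance between (9, −12) and (−9, −14) = √328 = 2√82.

2√82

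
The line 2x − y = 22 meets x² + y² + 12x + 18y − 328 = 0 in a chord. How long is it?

16√5

Express y = 2x − 22 and substitute into the circle:
5x² − 40x − 240 = 0  ⟹  x² − 8x − 48 = 0
x = 12 or x = −4, giving (12, 2) and (−4, −30).
|(12, 2) − (−4, −30)| = √((16)² + (32)²) = 16√5.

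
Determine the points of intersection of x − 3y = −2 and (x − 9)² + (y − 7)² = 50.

(4, 2) and (16, 6)

From the line, y = (2 + x)/3. Substituting:
10x² − 200x + 640 = 0  ⟹  x² − 20x + 64 = 0
x = 16 or x = 4, giving (16, 6) and (4, 2).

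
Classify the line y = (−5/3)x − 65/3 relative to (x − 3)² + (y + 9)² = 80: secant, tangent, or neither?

neither

Centre (3, −9), r² = 80. Distance² from centre to line = (53)²/34 = 2809/34.
Since d² > r², the line lies outside the circle.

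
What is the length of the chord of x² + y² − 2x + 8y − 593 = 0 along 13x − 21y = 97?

Centre (1, −4), r² = 610. Perpendicular distance d from centre to line = |0| / √610 = 0/√610.
Half the chord is √(r² − d²) = √(610), so the full chord is 2√610.

2√610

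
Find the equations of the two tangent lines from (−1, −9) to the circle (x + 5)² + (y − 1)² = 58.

3x + 7y = −66 and 7x − 3y = 20

Let a tangent through (−1, −9) have slope m. Its distance from (−5, 1) must equal √58:
(−4m − (10))² = 58(m² + 1)
21m² − 40m − 21 = 0, so m = −3/7 or m = 7/3.
With m = −3/7: 3x + 7y = −66. With m = 7/3: 7x − 3y = 20.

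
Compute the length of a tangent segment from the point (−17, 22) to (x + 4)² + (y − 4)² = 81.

2√103

Centre (−4, 4), r² = 81. |PO|² = (−13)² + (18)² = 493.
The tangent meets the radius at right angles, so tangent² = |PO|² − r² = 493 − 81 = 412.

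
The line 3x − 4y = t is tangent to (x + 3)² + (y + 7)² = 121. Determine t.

The line touches the circle iff its distance from (−3, −7) is 11:
|3·(−3) − 4·(−7) − t| / √25 = 11
|t − (19)| = 11·5, so t = 74 or t = −36.

t = −36 or t = 74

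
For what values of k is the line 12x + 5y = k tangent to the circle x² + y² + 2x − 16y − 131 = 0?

For a tangent, require d(centre, line) = r = 14.
|12·(−1) + 5·8 − k| / √169 = 14
|k − (28)| = 14·13, so k = 210 or k = −154.

k = −154 or k = 210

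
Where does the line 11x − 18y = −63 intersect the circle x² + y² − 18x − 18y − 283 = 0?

Express y = (63 + 11x)/18 and substitute into the circle:
445x² − 8010x − 108135 = 0  ⟹  x² − 18x − 243 = 0
x = 27 or x = −9, giving (27, 20) and (−9, −2).

(−9, −2) and (27, 20)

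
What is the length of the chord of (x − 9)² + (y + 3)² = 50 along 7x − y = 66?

Express y = 7x − 66 and substitute into the circle:
50x² − 900x + 4000 = 0  ⟹  x² − 18x + 80 = 0
x = 10 or x = 8, giving (10, 4) and (8, −10).
Chord length = distance between (10, 4) and (8, −10) = √200 = 10√2.

10√2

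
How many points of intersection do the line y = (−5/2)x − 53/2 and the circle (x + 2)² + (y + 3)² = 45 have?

0

Substituting the line into the circle gives 29x² + 486x + 2045 = 0.
Δ = 236196 − 237220 = −1024.
No real roots: the line does not meet the circle.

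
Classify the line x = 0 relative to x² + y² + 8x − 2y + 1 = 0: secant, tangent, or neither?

Centre (−4, 1), r² = 16. Distance² from centre to line = (−4)² = 16.
Since d² = r², the line is tangent.

tangent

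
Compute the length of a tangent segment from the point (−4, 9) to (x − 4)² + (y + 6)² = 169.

2√30

Centre (4, −6), r² = 169. |PO|² = (−8)² + (15)² = 289.
By the tangent–radius right angle, tangent length = √(|PO|² − r²) = √120 = 2√30.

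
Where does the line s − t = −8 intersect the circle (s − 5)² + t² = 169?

(−8, 0) and (5, 13)

From the line, t = s + 8. Substituting:
2s² + 6s − 80 = 0  ⟹  s² + 3s − 40 = 0
s = 5 or s = −8, giving (5, 13) and (−8, 0).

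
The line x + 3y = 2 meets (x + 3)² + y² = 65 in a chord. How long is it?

5√10

Centre (−3, 0), r² = 65. Perpendicular distance d from centre to line = |−5| / √10 = 5/√10.
Half the chord is √(r² − d²) = √(125/2), so the full chord is 5√10.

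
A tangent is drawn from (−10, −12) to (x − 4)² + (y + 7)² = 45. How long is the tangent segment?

The centre is (4, −7) and r = 3√5. The square of the distance from P to the centre is 196 + 25 = 221.
The tangent meets the radius at right angles, so tangent² = |PO|² − r² = 221 − 45 = 176.

4√11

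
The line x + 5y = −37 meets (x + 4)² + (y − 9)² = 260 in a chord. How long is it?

Express y = (−37 − x)/5 and substitute into the circle:
26x² + 364x + 624 = 0  ⟹  x² + 14x + 24 = 0
x = −2 or x = −12, giving (−2, −7) and (−12, −5).
|(−2, −7) − (−12, −5)| = √((10)² + (−2)²) = 2√26.

2√26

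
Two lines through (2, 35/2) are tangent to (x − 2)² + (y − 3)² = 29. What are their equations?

Let a tangent through (2, 35/2) have slope m. Its distance from (2, 3) must equal √29:
[m·(0) − (−29/2)]² = 29(m² + 1)
4m² − 25 = 0, so m = −5/2 or m = 5/2.
With m = −5/2: 5x + 2y = 45. With m = 5/2: 5x − 2y = −25.

5x + 2y = 45 and 5x − 2y = −25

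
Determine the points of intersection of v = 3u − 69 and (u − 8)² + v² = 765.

Express v = 3u − 69 and substitute into the circle:
10u² − 430u + 4060 = 0  ⟹  u² − 43u + 406 = 0
u = 29 or u = 14, giving (29, 18) and (14, −27).

(14, −27) and (29, 18)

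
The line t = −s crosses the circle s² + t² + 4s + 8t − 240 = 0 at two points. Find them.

Express t = −s and substitute into the circle:
2s² − 4s − 240 = 0  ⟹  s² − 2s − 120 = 0
s = 12 or s = −10, giving (12, −12) and (−10, 10).

(−10, 10) and (12, −12)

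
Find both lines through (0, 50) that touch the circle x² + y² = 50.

7x − y = −50 and 7x + y = 50

Write the tangent as mx − y + (50 − m·(0)) = 0 and set its distance from the centre to 5√2:
(0m − (−50))² = 50(m² + 1)
m² − 49 = 0, so m = 7 or m = −7.
Through (0, 50) these give 7x − y = −50 and 7x + y = 50.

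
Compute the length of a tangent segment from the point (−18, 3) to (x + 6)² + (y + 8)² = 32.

With centre O = (−6, −8), |OP|² = 265 and r² = 32.
The tangent meets the radius at right angles, so tangent² = |PO|² − r² = 265 − 32 = 233.

√233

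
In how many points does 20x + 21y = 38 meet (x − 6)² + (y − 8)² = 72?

0

d² = (20·6 + 21·8 − (38))²/841 = 62500/841; r² = 72.
Since d² > r², the line lies outside the circle.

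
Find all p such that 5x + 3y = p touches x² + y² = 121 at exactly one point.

For a tangent, require d(centre, line) = r = 11.
|5·0 + 3·0 − p| / √34 = 11
|p| = 11√34.

p = ±11√34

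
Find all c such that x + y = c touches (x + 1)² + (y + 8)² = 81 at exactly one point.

c = −9 ± 9√2

Tangency holds when the distance from the centre (−1, −8) to the line equals the radius 9:
|1·(−1) + 1·(−8) − c| / √2 = 9
|c − (−9)| = 9√2.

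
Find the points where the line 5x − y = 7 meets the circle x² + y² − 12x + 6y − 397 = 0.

Express y = 5x − 7 and substitute into the circle:
26x² − 52x − 390 = 0  ⟹  x² − 2x − 15 = 0
x = 5 or x = −3, giving (5, 18) and (−3, −22).

(−3, −22) and (5, 18)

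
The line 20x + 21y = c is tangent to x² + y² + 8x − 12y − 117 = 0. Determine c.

Tangency holds when the distance from the centre (−4, 6) to the line equals the radius 13:
|20·(−4) + 21·6 − c| / √841 = 13
|c − (46)| = 13·29, so c = 423 or c = −331.

c = −331 or c = 423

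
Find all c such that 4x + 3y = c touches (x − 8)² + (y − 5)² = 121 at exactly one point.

c = −8 or c = 102

The line touches the circle iff its distance from (8, 5) is 11:
|4·8 + 3·5 − c| / √25 = 11
|c − (47)| = 11·5, so c = 102 or c = −8.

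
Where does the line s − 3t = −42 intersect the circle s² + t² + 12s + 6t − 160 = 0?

(−12, 10) and (−9, 11)

From the line, t = (42 + s)/3. Substituting:
10s² + 210s + 1080 = 0  ⟹  s² + 21s + 108 = 0
s = −9 or s = −12, giving (−9, 11) and (−12, 10).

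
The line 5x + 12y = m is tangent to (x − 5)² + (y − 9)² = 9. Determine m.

Tangency holds when the distance from the centre (5, 9) to the line equals the radius 3:
|5·5 + 12·9 − m| / √169 = 3
|m − (133)| = 3·13, so m = 172 or m = 94.

m = 94 or m = 172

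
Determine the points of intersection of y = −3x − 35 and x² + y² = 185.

(−13, 4) and (−8, −11)

From the line, y = −3x − 35. Substituting:
10x² + 210x + 1040 = 0  ⟹  x² + 21x + 104 = 0
x = −8 or x = −13, giving (−8, −11) and (−13, 4).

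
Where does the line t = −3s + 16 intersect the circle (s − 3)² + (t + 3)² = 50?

(4, 4) and (8, −8)

Express t = −3s + 16 and substitute into the circle:
10s² − 120s + 320 = 0  ⟹  s² − 12s + 32 = 0
s = 8 or s = 4, giving (8, −8) and (4, 4).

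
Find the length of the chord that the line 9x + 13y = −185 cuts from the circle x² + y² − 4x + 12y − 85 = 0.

5√10

Substitute y = (−185 − 9x)/13:
250x² + 1250x − 9000 = 0  ⟹  x² + 5x − 36 = 0
x = 4 or x = −9, giving (4, −17) and (−9, −8).
Chord length = distance between (4, −17) and (−9, −8) = √250 = 5√10.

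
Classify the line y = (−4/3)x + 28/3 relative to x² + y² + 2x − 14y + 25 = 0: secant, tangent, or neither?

secant

Substituting the line into the circle gives 25x² − 38x − 167 = 0.
Δ = 1444 − (−16700) = 18144.
Two real roots: the line is a secant.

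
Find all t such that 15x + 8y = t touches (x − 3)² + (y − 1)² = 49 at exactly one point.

The line touches the circle iff its distance from (3, 1) is 7:
|15·3 + 8·1 − t| / √289 = 7
|t − (53)| = 7·17, so t = 172 or t = −66.

t = −66 or t = 172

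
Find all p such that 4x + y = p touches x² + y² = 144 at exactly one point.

p = ±12√17

For a tangent, require d(centre, line) = r = 12.
|4·0 + 1·0 − p| / √17 = 12
|p| = 12√17.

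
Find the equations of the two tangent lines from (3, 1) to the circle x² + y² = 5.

Write the tangent as mx − y + (1 − m·(3)) = 0 and set its distance from the centre to √5:
(−3m − (−1))² = 5(m² + 1)
2m² − 3m − 2 = 0, so m = −1/2 or m = 2.
Through (3, 1) these give x + 2y = 5 and 2x − y = 5.

x + 2y = 5 and 2x − y = 5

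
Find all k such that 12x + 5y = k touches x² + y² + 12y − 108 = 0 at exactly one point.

k = −186 or k = 126

Tangency holds when the distance from the centre (0, −6) to the line equals the radius 12:
|12·0 + 5·(−6) − k| / √169 = 12
|k − (−30)| = 12·13, so k = 126 or k = −186.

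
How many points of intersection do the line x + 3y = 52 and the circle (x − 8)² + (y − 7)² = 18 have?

0

Substituting the line into the circle gives 10x² − 206x + 1375 = 0.
Discriminant = (−206)² − 4·10·(1375) = −12564 < 0.
No real roots: the line does not meet the circle.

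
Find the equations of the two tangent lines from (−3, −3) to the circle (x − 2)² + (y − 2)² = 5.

A line y − (−3) = m(x − (−3)) is tangent when its distance from (2, 2) is √5:
(5m − (5))² = 5(m² + 1)
2m² − 5m + 2 = 0, so m = 2 or m = 1/2.
Through (−3, −3) these give 2x − y = −3 and x − 2y = 3.

2x − y = −3 and x − 2y = 3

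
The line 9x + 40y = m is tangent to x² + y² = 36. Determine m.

m = −246 or m = 246

The line touches the circle iff its distance from (0, 0) is 6:
|9·0 + 40·0 − m| / √1681 = 6
|m| = 6·41, so m = 246 or m = −246.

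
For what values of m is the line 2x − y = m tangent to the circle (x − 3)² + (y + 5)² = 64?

m = 11 ± 8√5

For a tangent, require d(centre, line) = r = 8.
|2·3 − 1·(−5) − m| / √5 = 8
|m − (11)| = 8√5.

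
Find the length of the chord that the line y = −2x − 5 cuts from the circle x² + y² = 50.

Centre (0, 0), r² = 50. Perpendicular distance d from centre to line = |5| / √5 = 5/√5.
Chord = 2√(r² − d²) = 2·√(45) = 6√5.

6√5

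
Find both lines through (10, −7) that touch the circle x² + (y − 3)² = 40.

A line y − (−7) = m(x − (10)) is tangent when its distance from (0, 3) is 2√10:
[m·(−10) − (10)]² = 40(m² + 1)
3m² + 10m + 3 = 0, so m = −1/3 or m = −3.
With m = −1/3: x + 3y = −11. With m = −3: 3x + y = 23.

x + 3y = −11 and 3x + y = 23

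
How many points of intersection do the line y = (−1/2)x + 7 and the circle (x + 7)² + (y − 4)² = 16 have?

0

Centre (−7, 4), r² = 16. Distance² from centre to line = (−13)²/5 = 169/5.
Since d² > r², the line lies outside the circle.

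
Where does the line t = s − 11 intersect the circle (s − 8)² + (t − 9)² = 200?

From the line, t = s − 11. Substituting:
2s² − 56s + 264 = 0  ⟹  s² − 28s + 132 = 0
s = 22 or s = 6, giving (22, 11) and (6, −5).

(6, −5) and (22, 11)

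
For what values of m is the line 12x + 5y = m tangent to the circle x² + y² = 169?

m = −169 or m = 169

Tangency holds when the distance from the centre (0, 0) to the line equals the radius 13:
|12·0 + 5·0 − m| / √169 = 13
|m| = 13·13, so m = 169 or m = −169.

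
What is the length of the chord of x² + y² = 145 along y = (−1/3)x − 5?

From the line, y = (−15 − x)/3. Substituting:
10x² + 30x − 1080 = 0  ⟹  x² + 3x − 108 = 0
x = 9 or x = −12, giving (9, −8) and (−12, −1).
|(9, −8) − (−12, −1)| = √((21)² + (−7)²) = 7√10.

7√10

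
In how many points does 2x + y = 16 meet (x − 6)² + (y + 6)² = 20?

1

Substituting the line into the circle gives 5x² − 100x + 500 = 0.
Discriminant = (−100)² − 4·5·(500) = 0.
A repeated root: the line is tangent.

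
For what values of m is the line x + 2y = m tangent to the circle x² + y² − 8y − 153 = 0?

m = 8 ± 13√5

For a tangent, require d(centre, line) = r = 13.
|1·0 + 2·4 − m| / √5 = 13
|m − (8)| = 13√5.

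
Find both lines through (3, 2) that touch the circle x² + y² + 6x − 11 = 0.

2x − y = 4 and x + 2y = 7

A line y − (2) = m(x − (3)) is tangent when its distance from (−3, 0) is 2√5:
(−6m − (−2))² = 20(m² + 1)
2m² − 3m − 2 = 0, so m = 2 or m = −1/2.
With m = 2: 2x − y = 4. With m = −1/2: x + 2y = 7.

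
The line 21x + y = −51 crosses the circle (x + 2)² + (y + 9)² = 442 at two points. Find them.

Substitute y = −21x − 51:
442x² + 1768x + 1326 = 0  ⟹  x² + 4x + 3 = 0
x = −1 or x = −3, giving (−1, −30) and (−3, 12).

(−3, 12) and (−1, −30)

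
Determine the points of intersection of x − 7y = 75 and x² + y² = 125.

From the line, y = (−75 + x)/7. Substituting:
50x² − 150x − 500 = 0  ⟹  x² − 3x − 10 = 0
x = 5 or x = −2, giving (5, −10) and (−2, −11).

(−2, −11) and (5, −10)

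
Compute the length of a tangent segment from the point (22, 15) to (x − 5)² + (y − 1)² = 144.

With centre O = (5, 1), |OP|² = 485 and r² = 144.
By the tangent–radius right angle, tangent length = √(|PO|² − r²) = √341.

√341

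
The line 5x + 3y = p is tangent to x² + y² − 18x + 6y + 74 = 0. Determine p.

p = 36 ± 4√34

The line touches the circle iff its distance from (9, −3) is 4:
|5·9 + 3·(−3) − p| / √34 = 4
|p − (36)| = 4√34.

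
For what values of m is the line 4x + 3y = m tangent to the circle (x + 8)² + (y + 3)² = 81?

Tangency holds when the distance from the centre (−8, −3) to the line equals the radius 9:
|4·(−8) + 3·(−3) − m| / √25 = 9
|m − (−41)| = 9·5, so m = 4 or m = −86.

m = −86 or m = 4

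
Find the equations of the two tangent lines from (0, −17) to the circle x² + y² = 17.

4x + y = −17 and 4x − y = 17

Write the tangent as mx − y + (−17 − m·(0)) = 0 and set its distance from the centre to √17:
[m·(0) − (17)]² = 17(m² + 1)
m² − 16 = 0, so m = −4 or m = 4.
With m = −4: 4x + y = −17. With m = 4: 4x − y = 17.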